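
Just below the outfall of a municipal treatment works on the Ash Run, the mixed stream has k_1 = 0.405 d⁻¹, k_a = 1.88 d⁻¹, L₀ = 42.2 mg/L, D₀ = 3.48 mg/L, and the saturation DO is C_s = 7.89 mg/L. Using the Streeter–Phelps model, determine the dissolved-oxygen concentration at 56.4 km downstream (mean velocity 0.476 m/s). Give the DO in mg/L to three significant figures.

Travel time t = x/v = 56.4 km / (0.476 m/s) = 56400 m / 0.476 m/s = 118500 s = 1.371 d.
k_1 L₀/(k_a−k_1) = 0.405×42.2/(1.88−0.405) = 17.09/1.475 = 11.59 mg/L.
e^(−k_1 t) = e^(−0.405×1.371) = 0.5738; e^(−k_a t) = e^(−1.88×1.371) = 0.07591.
D = 11.59 × (0.5738 − 0.07591) + 3.48 × 0.07591 = 5.770 + 0.2642 = 6.034 mg/L.
DO = C_s − D = 7.89 − 6.034 = 1.856 mg/L.

DO ≈ 1.86 mg/L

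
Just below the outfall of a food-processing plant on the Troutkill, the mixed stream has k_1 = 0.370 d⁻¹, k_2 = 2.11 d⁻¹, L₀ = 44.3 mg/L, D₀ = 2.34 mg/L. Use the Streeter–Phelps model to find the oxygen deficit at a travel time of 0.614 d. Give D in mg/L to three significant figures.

k_1 L₀/(k_2−k_1) = 0.370×44.3/(2.11−0.370) = 16.39/1.740 = 9.420 mg/L.
e^(−k_1 t) = e^(−0.370×0.6140) = 0.7968; e^(−k_2 t) = e^(−2.11×0.6140) = 0.2737.
D = 9.420 × (0.7968 − 0.2737) + 2.34 × 0.2737 = 4.927 + 0.6406 = 5.568 mg/L.

D ≈ 5.57 mg/L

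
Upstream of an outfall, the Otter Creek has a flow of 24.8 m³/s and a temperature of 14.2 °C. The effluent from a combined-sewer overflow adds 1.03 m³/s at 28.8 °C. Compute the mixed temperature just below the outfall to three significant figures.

Flow-weighted mixing: C = (Q_r C_r + Q_w C_w)/(Q_r + Q_w)
= (24.8×14.2 + 1.03×28.8)/(24.8 + 1.03) = 381.8/25.83 = 14.78 °C.

14.8 °C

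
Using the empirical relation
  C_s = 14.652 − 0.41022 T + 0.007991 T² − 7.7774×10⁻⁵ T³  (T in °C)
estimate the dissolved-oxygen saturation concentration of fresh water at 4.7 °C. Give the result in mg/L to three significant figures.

C_s = 14.652 − 0.41022×4.7 + 0.007991×4.7² − 7.7774×10⁻⁵×4.7³ = 12.89 mg/L.

C_s ≈ 12.9 mg/L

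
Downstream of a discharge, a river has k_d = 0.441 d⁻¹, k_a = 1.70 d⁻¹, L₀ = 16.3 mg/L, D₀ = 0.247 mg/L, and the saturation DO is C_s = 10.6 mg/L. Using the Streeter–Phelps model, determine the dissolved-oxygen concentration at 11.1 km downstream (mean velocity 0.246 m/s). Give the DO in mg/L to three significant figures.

DO ≈ 8.31 mg/L

Travel time t = x/v = 11.1 km / (0.246 m/s) = 11100 m / 0.246 m/s = 45120 s = 0.5222 d.
k_d L₀/(k_a−k_d) = 0.441×16.3/(1.70−0.441) = 7.188/1.259 = 5.710 mg/L.
e^(−k_d t) = e^(−0.441×0.5222) = 0.7943; e^(−k_a t) = e^(−1.70×0.5222) = 0.4116.
D = 5.710 × (0.7943 − 0.4116) + 0.247 × 0.4116 = 2.185 + 0.1017 = 2.287 mg/L.
DO = C_s − D = 10.6 − 2.287 = 8.313 mg/L.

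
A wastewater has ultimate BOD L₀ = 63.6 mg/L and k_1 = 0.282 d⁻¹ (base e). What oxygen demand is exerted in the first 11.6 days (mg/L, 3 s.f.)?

y_t = L₀(1 − e^(−k_1 t)) = 63.6 × (1 − e^(−0.282×11.6))
= 63.6 × (1 − 0.03796) = 63.6 × 0.9620 = 61.19 mg/L.

y ≈ 61.2 mg/L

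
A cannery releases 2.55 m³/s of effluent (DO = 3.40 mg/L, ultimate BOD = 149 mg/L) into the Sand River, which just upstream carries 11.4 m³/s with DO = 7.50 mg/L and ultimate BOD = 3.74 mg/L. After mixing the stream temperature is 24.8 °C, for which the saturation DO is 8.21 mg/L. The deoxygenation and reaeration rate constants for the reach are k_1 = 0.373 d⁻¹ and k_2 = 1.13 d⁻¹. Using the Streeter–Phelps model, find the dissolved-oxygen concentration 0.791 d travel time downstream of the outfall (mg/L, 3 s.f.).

Mixed DO = (11.4×7.50 + 2.55×3.40)/(11.4+2.55) = 94.17/13.95 = 6.751 mg/L.
Mixed L₀ = (11.4×3.74 + 2.55×149)/(13.95) = 422.6/13.95 = 30.29 mg/L.
Initial deficit D₀ = C_s − DO₀ = 8.21 − 6.751 = 1.459 mg/L.
D(0.791) = [0.373×30.29/(1.13−0.373)](e^(−0.373×0.791) − e^(−1.13×0.791)) + 1.459 e^(−1.13×0.791)
= 14.93 × (0.7445 − 0.4091) + 1.459 × 0.4091 = 5.604 mg/L.
DO = 8.21 − 5.604 = 2.606 mg/L.

DO ≈ 2.61 mg/L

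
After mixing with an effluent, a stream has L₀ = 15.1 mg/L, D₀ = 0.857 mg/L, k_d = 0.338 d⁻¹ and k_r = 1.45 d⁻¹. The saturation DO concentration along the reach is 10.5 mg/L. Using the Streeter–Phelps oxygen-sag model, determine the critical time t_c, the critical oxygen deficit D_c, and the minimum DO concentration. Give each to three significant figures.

t_c ≈ 1.12 d; D_c ≈ 2.41 mg/L; min DO ≈ 8.09 mg/L

With k_r/k_d = 4.290 and 1 − D₀(k_r−k_d)/(k_d L₀) = 0.8133,
t_c = ln(4.290 × 0.8133) / (1.45 − 0.338) = ln(3.489) / 1.112 = 1.250/1.112 = 1.124 d.
L(t_c) = L₀ e^(−k_d t_c) = 15.1 × 0.6840 = 10.33 mg/L, and at the critical point k_r D_c = k_d L, so D_c = (0.338/1.45) × 10.33 = 2.408 mg/L.
Minimum DO = C_s − D_c = 10.5 − 2.408 = 8.092 mg/L.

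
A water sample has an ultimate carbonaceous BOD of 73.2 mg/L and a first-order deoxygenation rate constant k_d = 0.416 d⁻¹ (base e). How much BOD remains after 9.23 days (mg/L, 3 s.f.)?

L_t = L₀ e^(−k_d t) = 73.2 × e^(−0.416×9.23) = 73.2 × 0.02150 = 1.574 mg/L.

L ≈ 1.57 mg/L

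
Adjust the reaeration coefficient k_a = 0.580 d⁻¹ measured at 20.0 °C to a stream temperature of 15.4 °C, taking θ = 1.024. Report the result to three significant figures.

k_a(T₂) = k_a(T₁) · θ^(T₂−T₁) = 0.580 × 1.024^(15.4−20.0)
= 0.580 × 1.024^-4.60 = 0.580 × 0.8966 = 0.5201 d⁻¹.

k_a ≈ 0.520 d⁻¹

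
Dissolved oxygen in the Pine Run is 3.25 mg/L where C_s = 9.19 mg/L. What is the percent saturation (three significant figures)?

% saturation = C/C_s × 100 = 3.25/9.19 × 100 = 35.4 %.

35.4 % saturation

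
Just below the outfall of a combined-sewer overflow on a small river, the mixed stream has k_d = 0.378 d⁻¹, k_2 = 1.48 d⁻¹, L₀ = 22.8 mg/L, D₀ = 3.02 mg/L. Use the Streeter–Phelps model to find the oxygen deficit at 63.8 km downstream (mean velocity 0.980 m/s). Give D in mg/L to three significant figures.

Travel time t = x/v = 63.8 km / (0.980 m/s) = 63800 m / 0.980 m/s = 65100 s = 0.7535 d.
k_d L₀/(k_2−k_d) = 0.378×22.8/(1.48−0.378) = 8.618/1.102 = 7.821 mg/L.
e^(−k_d t) = e^(−0.378×0.7535) = 0.7521; e^(−k_2 t) = e^(−1.48×0.7535) = 0.3279.
D = 7.821 × (0.7521 − 0.3279) + 3.02 × 0.3279 = 3.318 + 0.9901 = 4.308 mg/L.

D ≈ 4.31 mg/L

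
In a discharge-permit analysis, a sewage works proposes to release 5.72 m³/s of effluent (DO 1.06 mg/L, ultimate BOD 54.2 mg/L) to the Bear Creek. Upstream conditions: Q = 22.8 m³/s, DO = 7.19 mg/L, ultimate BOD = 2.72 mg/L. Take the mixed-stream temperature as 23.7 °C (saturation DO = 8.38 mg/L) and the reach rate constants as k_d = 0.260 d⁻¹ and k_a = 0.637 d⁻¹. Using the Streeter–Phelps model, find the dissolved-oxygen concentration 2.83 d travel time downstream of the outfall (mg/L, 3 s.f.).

DO ≈ 5.15 mg/L

Mixed DO = (22.8×7.19 + 5.72×1.06)/(22.8+5.72) = 170.0/28.52 = 5.961 mg/L.
Mixed L₀ = (22.8×2.72 + 5.72×54.2)/(28.52) = 372.0/28.52 = 13.04 mg/L.
Initial deficit D₀ = C_s − DO₀ = 8.38 − 5.961 = 2.419 mg/L.
D(2.83) = [0.260×13.04/(0.637−0.260)](e^(−0.260×2.83) − e^(−0.637×2.83)) + 2.419 e^(−0.637×2.83)
= 8.996 × (0.4791 − 0.1649) + 2.419 × 0.1649 = 3.226 mg/L.
DO = 8.38 − 3.226 = 5.154 mg/L.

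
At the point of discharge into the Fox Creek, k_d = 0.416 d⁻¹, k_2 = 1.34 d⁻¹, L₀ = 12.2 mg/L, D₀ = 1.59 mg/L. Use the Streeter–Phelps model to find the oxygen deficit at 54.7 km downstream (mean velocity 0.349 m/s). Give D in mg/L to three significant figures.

Travel time t = x/v = 54.7 km / (0.349 m/s) = 54700 m / 0.349 m/s = 156700 s = 1.814 d.
k_d L₀/(k_2−k_d) = 0.416×12.2/(1.34−0.416) = 5.075/0.9240 = 5.493 mg/L.
e^(−k_d t) = e^(−0.416×1.814) = 0.4702; e^(−k_2 t) = e^(−1.34×1.814) = 0.08796.
D = 5.493 × (0.4702 − 0.08796) + 1.59 × 0.08796 = 2.099 + 0.1399 = 2.239 mg/L.

D ≈ 2.24 mg/L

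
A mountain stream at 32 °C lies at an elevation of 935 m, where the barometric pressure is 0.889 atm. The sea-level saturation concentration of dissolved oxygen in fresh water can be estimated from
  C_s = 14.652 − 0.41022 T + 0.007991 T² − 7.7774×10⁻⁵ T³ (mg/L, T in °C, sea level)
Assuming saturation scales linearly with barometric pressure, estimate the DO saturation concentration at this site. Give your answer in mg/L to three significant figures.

C_s ≈ 6.36 mg/L

At sea level: C_s = 14.652 − 0.41022×32 + 0.007991×32² − 7.7774×10⁻⁵×32³ = 7.159 mg/L.
Pressure correction: C_s' = 7.159 × 0.889 = 6.365 mg/L.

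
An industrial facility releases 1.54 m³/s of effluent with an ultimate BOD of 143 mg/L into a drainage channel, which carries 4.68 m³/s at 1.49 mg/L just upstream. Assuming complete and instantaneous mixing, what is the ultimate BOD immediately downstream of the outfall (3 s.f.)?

Flow-weighted mixing: C = (Q_r C_r + Q_w C_w)/(Q_r + Q_w)
= (4.68×1.49 + 1.54×143)/(4.68 + 1.54) = 227.2/6.220 = 36.53 mg/L.

36.5 mg/L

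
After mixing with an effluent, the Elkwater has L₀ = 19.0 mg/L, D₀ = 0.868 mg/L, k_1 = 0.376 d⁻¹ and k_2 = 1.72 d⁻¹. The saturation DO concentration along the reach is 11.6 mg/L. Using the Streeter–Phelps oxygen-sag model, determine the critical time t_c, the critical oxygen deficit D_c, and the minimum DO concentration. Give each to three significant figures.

At the critical point dD/dt = 0, so k_1 L₀ e^(−k_1 t) = k_2 D. Substituting D(t) from the Streeter–Phelps equation and solving for t gives
t_c = ln[(k_2/k_1)(1 − D₀(k_2−k_1)/(k_1 L₀))] / (k_2−k_1).
Here k_2−k_1 = 1.344 d⁻¹ and 1 − D₀(k_2−k_1)/(k_1 L₀) = 1 − 0.868×1.344/(0.376×19.0) = 0.8367, so
t_c = ln(4.574 × 0.8367) / 1.344 = 1.342 / 1.344 = 0.9987 d.
L(t_c) = L₀ e^(−k_1 t_c) = 19.0 × 0.6869 = 13.05 mg/L, and at the critical point k_2 D_c = k_1 L, so D_c = (0.376/1.72) × 13.05 = 2.853 mg/L.
Minimum DO = C_s − D_c = 11.6 − 2.853 = 8.747 mg/L.

t_c ≈ 0.999 d; D_c ≈ 2.85 mg/L; min DO ≈ 8.75 mg/L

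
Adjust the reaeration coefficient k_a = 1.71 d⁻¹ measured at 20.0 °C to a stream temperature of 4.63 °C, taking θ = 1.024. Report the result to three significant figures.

k_a(T₂) = k_a(T₁) · θ^(T₂−T₁) = 1.71 × 1.024^(4.63−20.0)
= 1.71 × 1.024^-15.4 = 1.71 × 0.6945 = 1.188 d⁻¹.

k_a ≈ 1.19 d⁻¹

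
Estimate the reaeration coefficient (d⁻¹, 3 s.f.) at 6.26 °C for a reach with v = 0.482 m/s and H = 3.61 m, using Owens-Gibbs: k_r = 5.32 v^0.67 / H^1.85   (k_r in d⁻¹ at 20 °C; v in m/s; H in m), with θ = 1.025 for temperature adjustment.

k_r ≈ 0.216 d⁻¹

k_r(20) = 5.32 × 0.482^0.67 / 3.61^1.85 = 5.32 × 0.6133 / 10.75 = 0.3035 d⁻¹.
k_r(6.26) = 0.3035 × 1.025^(6.26−20) = 0.3035 × 0.7123 = 0.2162 d⁻¹.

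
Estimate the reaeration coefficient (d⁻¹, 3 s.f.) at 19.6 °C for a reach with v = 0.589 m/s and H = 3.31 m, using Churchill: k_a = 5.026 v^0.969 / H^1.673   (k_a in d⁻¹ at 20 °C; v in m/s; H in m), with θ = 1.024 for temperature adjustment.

k_a ≈ 0.402 d⁻¹

k_a(20) = 5.026 × 0.589^0.969 / 3.31^1.673 = 5.026 × 0.5987 / 7.408 = 0.4062 d⁻¹.
k_a(19.6) = 0.4062 × 1.024^(19.6−20) = 0.4062 × 0.9906 = 0.4024 d⁻¹.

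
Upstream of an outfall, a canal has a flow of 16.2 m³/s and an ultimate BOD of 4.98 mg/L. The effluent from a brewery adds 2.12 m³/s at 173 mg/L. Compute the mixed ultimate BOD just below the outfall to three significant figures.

24.4 mg/L

Flow-weighted mixing: C = (Q_r C_r + Q_w C_w)/(Q_r + Q_w)
= (16.2×4.98 + 2.12×173)/(16.2 + 2.12) = 447.4/18.32 = 24.42 mg/L.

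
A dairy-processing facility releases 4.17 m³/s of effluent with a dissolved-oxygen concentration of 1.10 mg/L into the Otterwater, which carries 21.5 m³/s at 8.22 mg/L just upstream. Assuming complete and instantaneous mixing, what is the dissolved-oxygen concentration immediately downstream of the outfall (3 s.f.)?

7.06 mg/L

Flow-weighted mixing: C = (Q_r C_r + Q_w C_w)/(Q_r + Q_w)
= (21.5×8.22 + 4.17×1.10)/(21.5 + 4.17) = 181.3/25.67 = 7.063 mg/L.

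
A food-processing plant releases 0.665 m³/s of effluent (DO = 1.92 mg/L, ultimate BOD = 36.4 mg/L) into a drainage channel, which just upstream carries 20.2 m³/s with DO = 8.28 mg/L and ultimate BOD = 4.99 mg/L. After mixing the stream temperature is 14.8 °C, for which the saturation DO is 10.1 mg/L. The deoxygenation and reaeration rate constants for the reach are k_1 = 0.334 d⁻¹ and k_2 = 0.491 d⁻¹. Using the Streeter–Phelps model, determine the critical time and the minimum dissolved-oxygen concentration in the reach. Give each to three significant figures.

Mixed DO = (20.2×8.28 + 0.665×1.92)/(20.2+0.665) = 168.5/20.86 = 8.077 mg/L.
Mixed L₀ = (20.2×4.99 + 0.665×36.4)/(20.86) = 125.0/20.86 = 5.991 mg/L.
Initial deficit D₀ = C_s − DO₀ = 10.1 − 8.077 = 2.023 mg/L.
t_c = (1/0.1570) ln[(0.491/0.334)(1 − 2.023×0.1570/(0.334×5.991))] = 6.369 × ln(1.237) = 1.353 d.
D_c = (0.334/0.491) × 5.991 × e^(−0.334×1.353) = 0.6802 × 5.991 × 0.6363 = 2.593 mg/L.
Minimum DO = 10.1 − 2.593 = 7.507 mg/L.

t_c ≈ 1.35 d; minimum DO ≈ 7.51 mg/L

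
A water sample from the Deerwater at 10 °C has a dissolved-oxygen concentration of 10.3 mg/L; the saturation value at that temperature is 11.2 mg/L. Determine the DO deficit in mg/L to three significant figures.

D ≈ 0.900 mg/L

D = C_s − C = 11.2 − 10.3 = 0.900 mg/L.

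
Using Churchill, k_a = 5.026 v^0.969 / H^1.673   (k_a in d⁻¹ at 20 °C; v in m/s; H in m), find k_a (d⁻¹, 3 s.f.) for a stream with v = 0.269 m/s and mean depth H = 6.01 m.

k_a ≈ 0.0701 d⁻¹

k_a = 5.026 × 0.269^0.969 / 6.01^1.673 = 5.026 × 0.2802 / 20.09 = 0.07008 d⁻¹.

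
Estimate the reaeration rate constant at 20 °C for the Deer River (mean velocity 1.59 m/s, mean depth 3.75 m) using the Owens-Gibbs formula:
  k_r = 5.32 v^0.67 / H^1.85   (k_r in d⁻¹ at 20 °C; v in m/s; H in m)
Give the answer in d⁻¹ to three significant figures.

k_r ≈ 0.629 d⁻¹

k_r = 5.32 × 1.59^0.67 / 3.75^1.85 = 5.32 × 1.364 / 11.53 = 0.6293 d⁻¹.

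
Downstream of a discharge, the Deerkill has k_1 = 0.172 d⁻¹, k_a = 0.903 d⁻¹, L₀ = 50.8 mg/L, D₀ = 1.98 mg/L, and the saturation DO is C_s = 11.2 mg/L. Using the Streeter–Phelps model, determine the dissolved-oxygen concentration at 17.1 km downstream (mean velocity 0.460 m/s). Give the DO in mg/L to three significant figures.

Travel time t = x/v = 17.1 km / (0.460 m/s) = 17100 m / 0.460 m/s = 37170 s = 0.4303 d.
k_1 L₀/(k_a−k_1) = 0.172×50.8/(0.903−0.172) = 8.738/0.7310 = 11.95 mg/L.
e^(−k_1 t) = e^(−0.172×0.4303) = 0.9287; e^(−k_a t) = e^(−0.903×0.4303) = 0.6781.
D = 11.95 × (0.9287 − 0.6781) + 1.98 × 0.6781 = 2.996 + 1.343 = 4.338 mg/L.
DO = C_s − D = 11.2 − 4.338 = 6.862 mg/L.

DO ≈ 6.86 mg/L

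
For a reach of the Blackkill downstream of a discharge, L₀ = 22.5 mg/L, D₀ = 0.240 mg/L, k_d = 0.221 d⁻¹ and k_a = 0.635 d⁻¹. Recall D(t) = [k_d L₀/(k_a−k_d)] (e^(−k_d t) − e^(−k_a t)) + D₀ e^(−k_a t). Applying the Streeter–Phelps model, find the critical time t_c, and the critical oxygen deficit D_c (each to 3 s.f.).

t_c ≈ 2.50 d; D_c ≈ 4.51 mg/L

At the critical point dD/dt = 0, so k_d L₀ e^(−k_d t) = k_a D. Substituting D(t) from the Streeter–Phelps equation and solving for t gives
t_c = ln[(k_a/k_d)(1 − D₀(k_a−k_d)/(k_d L₀))] / (k_a−k_d).
Here k_a−k_d = 0.4140 d⁻¹ and 1 − D₀(k_a−k_d)/(k_d L₀) = 1 − 0.240×0.4140/(0.221×22.5) = 0.9800, so
t_c = ln(2.873 × 0.9800) / 0.4140 = 1.035 / 0.4140 = 2.501 d.
L(t_c) = L₀ e^(−k_d t_c) = 22.5 × 0.5754 = 12.95 mg/L, and at the critical point k_a D_c = k_d L, so D_c = (0.221/0.635) × 12.95 = 4.506 mg/L.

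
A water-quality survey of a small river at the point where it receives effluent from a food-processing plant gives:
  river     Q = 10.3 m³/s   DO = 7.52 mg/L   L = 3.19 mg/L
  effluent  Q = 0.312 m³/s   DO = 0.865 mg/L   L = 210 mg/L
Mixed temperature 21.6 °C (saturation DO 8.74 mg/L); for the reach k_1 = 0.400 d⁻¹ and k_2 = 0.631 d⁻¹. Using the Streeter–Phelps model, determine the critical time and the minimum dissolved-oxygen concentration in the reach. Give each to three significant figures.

Mixed DO = (10.3×7.52 + 0.312×0.865)/(10.3+0.312) = 77.73/10.61 = 7.324 mg/L.
Mixed L₀ = (10.3×3.19 + 0.312×210)/(10.61) = 98.38/10.61 = 9.270 mg/L.
Initial deficit D₀ = C_s − DO₀ = 8.74 − 7.324 = 1.416 mg/L.
t_c = (1/0.2310) ln[(0.631/0.400)(1 − 1.416×0.2310/(0.400×9.270))] = 4.329 × ln(1.438) = 1.574 d.
D_c = (0.400/0.631) × 9.270 × e^(−0.400×1.574) = 0.6339 × 9.270 × 0.5329 = 3.131 mg/L.
Minimum DO = 8.74 − 3.131 = 5.609 mg/L.

t_c ≈ 1.57 d; minimum DO ≈ 5.61 mg/L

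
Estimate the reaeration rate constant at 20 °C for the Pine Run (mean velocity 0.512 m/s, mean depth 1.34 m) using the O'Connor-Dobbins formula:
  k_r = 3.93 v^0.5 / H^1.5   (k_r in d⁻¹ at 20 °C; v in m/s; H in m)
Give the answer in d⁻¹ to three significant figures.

k_r ≈ 1.81 d⁻¹

k_r = 3.93 × 0.512^0.5 / 1.34^1.5 = 3.93 × 0.7155 / 1.551 = 1.813 d⁻¹.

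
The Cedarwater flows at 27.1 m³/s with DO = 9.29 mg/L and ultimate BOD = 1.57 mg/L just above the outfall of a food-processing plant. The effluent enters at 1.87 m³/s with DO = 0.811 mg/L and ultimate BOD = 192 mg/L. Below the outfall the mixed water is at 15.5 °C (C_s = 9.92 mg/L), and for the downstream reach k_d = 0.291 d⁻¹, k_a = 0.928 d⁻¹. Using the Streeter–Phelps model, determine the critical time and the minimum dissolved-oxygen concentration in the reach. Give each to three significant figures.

t_c ≈ 1.50 d; minimum DO ≈ 7.11 mg/L

Mixed DO = (27.1×9.29 + 1.87×0.811)/(27.1+1.87) = 253.3/28.97 = 8.743 mg/L.
Mixed L₀ = (27.1×1.57 + 1.87×192)/(28.97) = 401.6/28.97 = 13.86 mg/L.
Initial deficit D₀ = C_s − DO₀ = 9.92 − 8.743 = 1.177 mg/L.
t_c = (1/0.6370) ln[(0.928/0.291)(1 − 1.177×0.6370/(0.291×13.86))] = 1.570 × ln(2.596) = 1.498 d.
D_c = (0.291/0.928) × 13.86 × e^(−0.291×1.498) = 0.3136 × 13.86 × 0.6467 = 2.811 mg/L.
Minimum DO = 9.92 − 2.811 = 7.109 mg/L.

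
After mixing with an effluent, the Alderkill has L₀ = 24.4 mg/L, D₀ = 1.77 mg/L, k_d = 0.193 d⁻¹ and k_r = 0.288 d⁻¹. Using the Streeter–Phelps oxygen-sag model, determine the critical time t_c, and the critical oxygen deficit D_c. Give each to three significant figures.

t_c ≈ 3.83 d; D_c ≈ 7.81 mg/L

At the critical point dD/dt = 0, so k_d L₀ e^(−k_d t) = k_r D. Substituting D(t) from the Streeter–Phelps equation and solving for t gives
t_c = ln[(k_r/k_d)(1 − D₀(k_r−k_d)/(k_d L₀))] / (k_r−k_d).
Here k_r−k_d = 0.09500 d⁻¹ and 1 − D₀(k_r−k_d)/(k_d L₀) = 1 − 1.77×0.09500/(0.193×24.4) = 0.9643, so
t_c = ln(1.492 × 0.9643) / 0.09500 = 0.3639 / 0.09500 = 3.831 d.
L(t_c) = L₀ e^(−k_d t_c) = 24.4 × 0.4774 = 11.65 mg/L, and at the critical point k_r D_c = k_d L, so D_c = (0.193/0.288) × 11.65 = 7.807 mg/L.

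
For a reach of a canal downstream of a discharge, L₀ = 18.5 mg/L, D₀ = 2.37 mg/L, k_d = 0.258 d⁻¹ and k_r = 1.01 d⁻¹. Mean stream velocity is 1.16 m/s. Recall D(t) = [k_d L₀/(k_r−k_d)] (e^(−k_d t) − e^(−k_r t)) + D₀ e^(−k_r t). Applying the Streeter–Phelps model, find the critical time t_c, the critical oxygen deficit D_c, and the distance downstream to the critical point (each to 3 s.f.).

t_c = [1/(k_r−k_d)] ln[(k_r/k_d)(1 − D₀(k_r−k_d)/(k_d L₀))]
= [1/(1.01−0.258)] ln[(1.01/0.258)(1 − 2.37×0.7520/(0.258×18.5))]
= (1/0.7520) ln[3.915 × 0.6266] = 1.330 × ln(2.453) = 1.330 × 0.8973 = 1.193 d.
D_c = (k_d/k_r) L₀ e^(−k_d t_c) = (0.258/1.01) × 18.5 × e^(−0.258×1.193) = 0.2554 × 18.5 × 0.7350 = 3.474 mg/L.
x_c = v t_c = 1.16 m/s × 1.193 d × 86400 s/d = 119600 m ≈ 120 km.

t_c ≈ 1.19 d; D_c ≈ 3.47 mg/L; x_c ≈ 120 km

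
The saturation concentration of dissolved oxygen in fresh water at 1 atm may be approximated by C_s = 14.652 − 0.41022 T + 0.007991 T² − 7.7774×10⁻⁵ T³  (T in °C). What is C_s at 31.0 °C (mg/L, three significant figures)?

C_s ≈ 7.30 mg/L

C_s = 14.652 − 0.41022×31.0 + 0.007991×31.0² − 7.7774×10⁻⁵×31.0³ = 7.298 mg/L.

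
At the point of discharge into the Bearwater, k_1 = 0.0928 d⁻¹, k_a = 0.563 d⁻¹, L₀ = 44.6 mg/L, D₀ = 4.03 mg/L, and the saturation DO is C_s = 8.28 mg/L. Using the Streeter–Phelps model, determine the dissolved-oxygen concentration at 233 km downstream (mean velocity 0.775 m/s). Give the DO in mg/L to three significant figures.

Travel time t = x/v = 233 km / (0.775 m/s) = 233000 m / 0.775 m/s = 300600 s = 3.480 d.
k_1 L₀/(k_a−k_1) = 0.0928×44.6/(0.563−0.0928) = 4.139/0.4702 = 8.802 mg/L.
e^(−k_1 t) = e^(−0.0928×3.480) = 0.7240; e^(−k_a t) = e^(−0.563×3.480) = 0.1410.
D = 8.802 × (0.7240 − 0.1410) + 4.03 × 0.1410 = 5.132 + 0.5682 = 5.700 mg/L.
DO = C_s − D = 8.28 − 5.700 = 2.580 mg/L.

DO ≈ 2.58 mg/L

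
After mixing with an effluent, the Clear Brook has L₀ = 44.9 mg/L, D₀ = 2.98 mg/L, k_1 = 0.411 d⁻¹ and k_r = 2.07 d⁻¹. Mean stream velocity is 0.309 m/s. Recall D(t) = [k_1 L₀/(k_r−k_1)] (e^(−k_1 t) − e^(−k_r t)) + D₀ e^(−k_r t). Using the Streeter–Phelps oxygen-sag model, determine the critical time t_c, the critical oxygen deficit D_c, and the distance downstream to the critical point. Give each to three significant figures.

With k_r/k_1 = 5.036 and 1 − D₀(k_r−k_1)/(k_1 L₀) = 0.7321,
t_c = ln(5.036 × 0.7321) / (2.07 − 0.411) = ln(3.687) / 1.659 = 1.305/1.659 = 0.7865 d.
D_c = (k_1/k_r) L₀ e^(−k_1 t_c) = (0.411/2.07) × 44.9 × e^(−0.411×0.7865) = 0.1986 × 44.9 × 0.7238 = 6.452 mg/L.
x_c = v t_c = 0.309 m/s × 0.7865 d × 86400 s/d = 21000 m ≈ 21.0 km.

t_c ≈ 0.787 d; D_c ≈ 6.45 mg/L; x_c ≈ 21.0 km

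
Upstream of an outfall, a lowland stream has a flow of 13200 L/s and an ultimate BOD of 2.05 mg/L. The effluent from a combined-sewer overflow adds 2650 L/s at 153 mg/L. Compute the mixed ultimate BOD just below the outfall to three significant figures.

Flow-weighted mixing: C = (Q_r C_r + Q_w C_w)/(Q_r + Q_w)
= (13200×2.05 + 2650×153)/(13200 + 2650) = 432500/15850 = 27.29 mg/L.

27.3 mg/L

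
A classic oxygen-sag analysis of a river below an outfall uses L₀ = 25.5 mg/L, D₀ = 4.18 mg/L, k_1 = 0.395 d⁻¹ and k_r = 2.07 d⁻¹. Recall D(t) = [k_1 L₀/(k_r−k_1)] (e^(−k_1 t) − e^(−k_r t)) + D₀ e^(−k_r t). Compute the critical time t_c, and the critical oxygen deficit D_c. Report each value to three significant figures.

t_c ≈ 0.280 d; D_c ≈ 4.36 mg/L

At the critical point dD/dt = 0, so k_1 L₀ e^(−k_1 t) = k_r D. Substituting D(t) from the Streeter–Phelps equation and solving for t gives
t_c = ln[(k_r/k_1)(1 − D₀(k_r−k_1)/(k_1 L₀))] / (k_r−k_1).
Here k_r−k_1 = 1.675 d⁻¹ and 1 − D₀(k_r−k_1)/(k_1 L₀) = 1 − 4.18×1.675/(0.395×25.5) = 0.3049, so
t_c = ln(5.241 × 0.3049) / 1.675 = 0.4686 / 1.675 = 0.2798 d.
D_c = (k_1/k_r) L₀ e^(−k_1 t_c) = (0.395/2.07) × 25.5 × e^(−0.395×0.2798) = 0.1908 × 25.5 × 0.8954 = 4.357 mg/L.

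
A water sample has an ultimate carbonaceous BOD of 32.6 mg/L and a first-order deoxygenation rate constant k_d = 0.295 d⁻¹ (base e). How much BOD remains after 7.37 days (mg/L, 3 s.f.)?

L_t = L₀ e^(−k_d t) = 32.6 × e^(−0.295×7.37) = 32.6 × 0.1137 = 3.707 mg/L.

L ≈ 3.71 mg/L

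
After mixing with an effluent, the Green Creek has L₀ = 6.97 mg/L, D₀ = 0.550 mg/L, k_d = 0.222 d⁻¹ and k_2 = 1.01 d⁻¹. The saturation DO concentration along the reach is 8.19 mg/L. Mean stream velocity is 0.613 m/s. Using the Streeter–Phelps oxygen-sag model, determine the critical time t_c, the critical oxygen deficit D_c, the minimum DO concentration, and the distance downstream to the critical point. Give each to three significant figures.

With k_2/k_d = 4.550 and 1 − D₀(k_2−k_d)/(k_d L₀) = 0.7199,
t_c = ln(4.550 × 0.7199) / (1.01 − 0.222) = ln(3.275) / 0.7880 = 1.186/0.7880 = 1.506 d.
L(t_c) = L₀ e^(−k_d t_c) = 6.97 × 0.7159 = 4.990 mg/L, and at the critical point k_2 D_c = k_d L, so D_c = (0.222/1.01) × 4.990 = 1.097 mg/L.
Minimum DO = C_s − D_c = 8.19 − 1.097 = 7.093 mg/L.
x_c = v t_c = 0.613 m/s × 1.506 d × 86400 s/d = 79740 m ≈ 79.7 km.

t_c ≈ 1.51 d; D_c ≈ 1.10 mg/L; min DO ≈ 7.09 mg/L; x_c ≈ 79.7 km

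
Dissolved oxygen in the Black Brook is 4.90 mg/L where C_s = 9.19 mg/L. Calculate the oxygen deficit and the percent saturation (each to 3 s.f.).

D = C_s − C = 9.19 − 4.90 = 4.29 mg/L.
% saturation = 4.90/9.19 × 100 = 53.3 %.

D ≈ 4.29 mg/L; 53.3 % saturation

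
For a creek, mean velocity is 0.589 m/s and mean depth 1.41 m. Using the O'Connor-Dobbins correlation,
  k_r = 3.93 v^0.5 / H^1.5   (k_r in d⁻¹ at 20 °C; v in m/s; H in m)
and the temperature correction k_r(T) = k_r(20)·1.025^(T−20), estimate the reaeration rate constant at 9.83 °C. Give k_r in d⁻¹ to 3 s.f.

k_r ≈ 1.40 d⁻¹

k_r(20) = 3.93 × 0.589^0.5 / 1.41^1.5 = 3.93 × 0.7675 / 1.674 = 1.801 d⁻¹.
k_r(9.83) = 1.801 × 1.025^(9.83−20) = 1.801 × 0.7779 = 1.401 d⁻¹.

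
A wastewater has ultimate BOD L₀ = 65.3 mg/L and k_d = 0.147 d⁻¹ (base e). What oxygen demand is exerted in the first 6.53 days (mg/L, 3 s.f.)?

y_t = L₀(1 − e^(−k_d t)) = 65.3 × (1 − e^(−0.147×6.53))
= 65.3 × (1 − 0.3829) = 65.3 × 0.6171 = 40.29 mg/L.

y ≈ 40.3 mg/L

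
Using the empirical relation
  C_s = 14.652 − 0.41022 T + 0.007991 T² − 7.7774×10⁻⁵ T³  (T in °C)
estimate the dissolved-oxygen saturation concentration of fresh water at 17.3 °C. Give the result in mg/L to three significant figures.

C_s = 14.652 − 0.41022×17.3 + 0.007991×17.3² − 7.7774×10⁻⁵×17.3³ = 9.544 mg/L.

C_s ≈ 9.54 mg/L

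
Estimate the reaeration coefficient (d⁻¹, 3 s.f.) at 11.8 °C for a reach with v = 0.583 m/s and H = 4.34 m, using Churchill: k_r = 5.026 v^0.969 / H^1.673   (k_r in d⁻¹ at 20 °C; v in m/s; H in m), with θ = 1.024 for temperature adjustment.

k_r(20) = 5.026 × 0.583^0.969 / 4.34^1.673 = 5.026 × 0.5928 / 11.66 = 0.2556 d⁻¹.
k_r(11.8) = 0.2556 × 1.024^(11.8−20) = 0.2556 × 0.8233 = 0.2105 d⁻¹.

k_r ≈ 0.210 d⁻¹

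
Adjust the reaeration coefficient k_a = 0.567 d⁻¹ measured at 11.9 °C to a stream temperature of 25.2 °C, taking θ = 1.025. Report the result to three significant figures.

k_a ≈ 0.787 d⁻¹

k_a(T₂) = k_a(T₁) · θ^(T₂−T₁) = 0.567 × 1.025^(25.2−11.9)
= 0.567 × 1.025^13.3 = 0.567 × 1.389 = 0.7874 d⁻¹.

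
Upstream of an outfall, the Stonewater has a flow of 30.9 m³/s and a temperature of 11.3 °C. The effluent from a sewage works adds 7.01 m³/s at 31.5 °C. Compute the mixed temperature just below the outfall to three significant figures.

15.0 °C

Flow-weighted mixing: C = (Q_r C_r + Q_w C_w)/(Q_r + Q_w)
= (30.9×11.3 + 7.01×31.5)/(30.9 + 7.01) = 570.0/37.91 = 15.04 °C.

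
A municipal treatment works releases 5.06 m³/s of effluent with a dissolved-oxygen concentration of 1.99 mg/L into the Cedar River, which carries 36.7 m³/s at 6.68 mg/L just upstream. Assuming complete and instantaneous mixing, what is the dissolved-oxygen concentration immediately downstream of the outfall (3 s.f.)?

Flow-weighted mixing: C = (Q_r C_r + Q_w C_w)/(Q_r + Q_w)
= (36.7×6.68 + 5.06×1.99)/(36.7 + 5.06) = 255.2/41.76 = 6.112 mg/L.

6.11 mg/L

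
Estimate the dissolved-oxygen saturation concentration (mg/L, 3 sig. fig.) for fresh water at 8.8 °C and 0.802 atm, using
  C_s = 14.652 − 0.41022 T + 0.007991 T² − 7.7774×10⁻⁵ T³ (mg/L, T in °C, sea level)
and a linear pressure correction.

C_s ≈ 9.31 mg/L

At sea level: C_s = 14.652 − 0.41022×8.8 + 0.007991×8.8² − 7.7774×10⁻⁵×8.8³ = 11.61 mg/L.
Pressure correction: C_s' = 11.61 × 0.802 = 9.310 mg/L.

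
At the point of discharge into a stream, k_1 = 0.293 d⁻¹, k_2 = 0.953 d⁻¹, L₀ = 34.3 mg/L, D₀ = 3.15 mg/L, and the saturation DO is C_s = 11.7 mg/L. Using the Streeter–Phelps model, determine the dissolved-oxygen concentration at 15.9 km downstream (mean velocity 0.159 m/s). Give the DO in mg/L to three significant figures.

DO ≈ 4.86 mg/L

Travel time t = x/v = 15.9 km / (0.159 m/s) = 15900 m / 0.159 m/s = 100000 s = 1.157 d.
k_1 L₀/(k_2−k_1) = 0.293×34.3/(0.953−0.293) = 10.05/0.6600 = 15.23 mg/L.
e^(−k_1 t) = e^(−0.293×1.157) = 0.7124; e^(−k_2 t) = e^(−0.953×1.157) = 0.3319.
D = 15.23 × (0.7124 − 0.3319) + 3.15 × 0.3319 = 5.794 + 1.045 = 6.840 mg/L.
DO = C_s − D = 11.7 − 6.840 = 4.860 mg/L.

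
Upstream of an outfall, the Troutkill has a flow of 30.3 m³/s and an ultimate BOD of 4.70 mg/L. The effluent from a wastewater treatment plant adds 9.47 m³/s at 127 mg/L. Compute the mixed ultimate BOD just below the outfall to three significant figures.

33.8 mg/L

Flow-weighted mixing: C = (Q_r C_r + Q_w C_w)/(Q_r + Q_w)
= (30.3×4.70 + 9.47×127)/(30.3 + 9.47) = 1345/39.77 = 33.82 mg/L.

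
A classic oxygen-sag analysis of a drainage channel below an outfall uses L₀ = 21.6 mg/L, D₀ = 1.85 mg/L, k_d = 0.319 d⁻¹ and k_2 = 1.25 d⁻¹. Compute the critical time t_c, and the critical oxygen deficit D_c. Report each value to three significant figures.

t_c = [1/(k_2−k_d)] ln[(k_2/k_d)(1 − D₀(k_2−k_d)/(k_d L₀))]
= [1/(1.25−0.319)] ln[(1.25/0.319)(1 − 1.85×0.9310/(0.319×21.6))]
= (1/0.9310) ln[3.918 × 0.7500] = 1.074 × ln(2.939) = 1.074 × 1.078 = 1.158 d.
L(t_c) = L₀ e^(−k_d t_c) = 21.6 × 0.6912 = 14.93 mg/L, and at the critical point k_2 D_c = k_d L, so D_c = (0.319/1.25) × 14.93 = 3.810 mg/L.

t_c ≈ 1.16 d; D_c ≈ 3.81 mg/L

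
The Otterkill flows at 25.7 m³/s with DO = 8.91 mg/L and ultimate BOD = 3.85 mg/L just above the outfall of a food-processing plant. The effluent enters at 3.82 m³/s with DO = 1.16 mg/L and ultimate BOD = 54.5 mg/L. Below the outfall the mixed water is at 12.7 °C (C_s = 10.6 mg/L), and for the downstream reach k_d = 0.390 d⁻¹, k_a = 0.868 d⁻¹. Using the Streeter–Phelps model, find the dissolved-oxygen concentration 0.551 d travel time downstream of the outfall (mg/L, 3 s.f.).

Mixed DO = (25.7×8.91 + 3.82×1.16)/(25.7+3.82) = 233.4/29.52 = 7.907 mg/L.
Mixed L₀ = (25.7×3.85 + 3.82×54.5)/(29.52) = 307.1/29.52 = 10.40 mg/L.
Initial deficit D₀ = C_s − DO₀ = 10.6 − 7.907 = 2.693 mg/L.
D(0.551) = [0.390×10.40/(0.868−0.390)](e^(−0.390×0.551) − e^(−0.868×0.551)) + 2.693 e^(−0.868×0.551)
= 8.489 × (0.8066 − 0.6199) + 2.693 × 0.6199 = 3.255 mg/L.
DO = 10.6 − 3.255 = 7.345 mg/L.

DO ≈ 7.35 mg/L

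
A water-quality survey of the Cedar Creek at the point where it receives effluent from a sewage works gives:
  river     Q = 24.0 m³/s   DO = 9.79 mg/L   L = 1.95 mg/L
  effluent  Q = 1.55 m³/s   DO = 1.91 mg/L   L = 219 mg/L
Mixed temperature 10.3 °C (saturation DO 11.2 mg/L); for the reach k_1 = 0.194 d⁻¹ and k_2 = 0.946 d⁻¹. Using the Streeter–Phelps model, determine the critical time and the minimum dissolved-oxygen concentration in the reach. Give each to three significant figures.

Mixed DO = (24.0×9.79 + 1.55×1.91)/(24.0+1.55) = 237.9/25.55 = 9.312 mg/L.
Mixed L₀ = (24.0×1.95 + 1.55×219)/(25.55) = 386.2/25.55 = 15.12 mg/L.
Initial deficit D₀ = C_s − DO₀ = 11.2 − 9.312 = 1.888 mg/L.
t_c = (1/0.7520) ln[(0.946/0.194)(1 − 1.888×0.7520/(0.194×15.12))] = 1.330 × ln(2.516) = 1.227 d.
D_c = (0.194/0.946) × 15.12 × e^(−0.194×1.227) = 0.2051 × 15.12 × 0.7882 = 2.444 mg/L.
Minimum DO = 11.2 − 2.444 = 8.756 mg/L.

t_c ≈ 1.23 d; minimum DO ≈ 8.76 mg/L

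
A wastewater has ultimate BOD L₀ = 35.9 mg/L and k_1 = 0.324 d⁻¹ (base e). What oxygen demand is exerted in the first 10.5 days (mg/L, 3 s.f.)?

y_t = L₀(1 − e^(−k_1 t)) = 35.9 × (1 − e^(−0.324×10.5))
= 35.9 × (1 − 0.03331) = 35.9 × 0.9667 = 34.70 mg/L.

y ≈ 34.7 mg/L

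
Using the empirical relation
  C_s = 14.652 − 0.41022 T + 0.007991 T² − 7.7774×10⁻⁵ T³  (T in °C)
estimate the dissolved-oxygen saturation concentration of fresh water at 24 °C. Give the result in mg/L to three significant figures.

C_s ≈ 8.33 mg/L

C_s = 14.652 − 0.41022×24 + 0.007991×24² − 7.7774×10⁻⁵×24³ = 8.334 mg/L.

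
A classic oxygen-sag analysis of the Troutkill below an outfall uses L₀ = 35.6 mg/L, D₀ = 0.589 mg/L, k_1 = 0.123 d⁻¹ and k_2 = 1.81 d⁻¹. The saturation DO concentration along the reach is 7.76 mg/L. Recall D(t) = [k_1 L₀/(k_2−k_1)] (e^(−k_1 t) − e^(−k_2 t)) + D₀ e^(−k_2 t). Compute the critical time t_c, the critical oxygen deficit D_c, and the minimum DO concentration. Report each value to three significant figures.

At the critical point dD/dt = 0, so k_1 L₀ e^(−k_1 t) = k_2 D. Substituting D(t) from the Streeter–Phelps equation and solving for t gives
t_c = ln[(k_2/k_1)(1 − D₀(k_2−k_1)/(k_1 L₀))] / (k_2−k_1).
Here k_2−k_1 = 1.687 d⁻¹ and 1 − D₀(k_2−k_1)/(k_1 L₀) = 1 − 0.589×1.687/(0.123×35.6) = 0.7731, so
t_c = ln(14.72 × 0.7731) / 1.687 = 2.432 / 1.687 = 1.441 d.
L(t_c) = L₀ e^(−k_1 t_c) = 35.6 × 0.8375 = 29.82 mg/L, and at the critical point k_2 D_c = k_1 L, so D_c = (0.123/1.81) × 29.82 = 2.026 mg/L.
Minimum DO = C_s − D_c = 7.76 − 2.026 = 5.734 mg/L.

t_c ≈ 1.44 d; D_c ≈ 2.03 mg/L; min DO ≈ 5.73 mg/L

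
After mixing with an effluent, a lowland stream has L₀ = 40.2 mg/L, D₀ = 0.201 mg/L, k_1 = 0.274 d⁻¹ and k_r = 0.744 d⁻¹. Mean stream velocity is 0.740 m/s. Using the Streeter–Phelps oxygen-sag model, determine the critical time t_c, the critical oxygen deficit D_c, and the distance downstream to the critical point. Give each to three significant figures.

t_c ≈ 2.11 d; D_c ≈ 8.31 mg/L; x_c ≈ 135 km

With k_r/k_1 = 2.715 and 1 − D₀(k_r−k_1)/(k_1 L₀) = 0.9914,
t_c = ln(2.715 × 0.9914) / (0.744 − 0.274) = ln(2.692) / 0.4700 = 0.9903/0.4700 = 2.107 d.
D_c = (k_1/k_r) L₀ e^(−k_1 t_c) = (0.274/0.744) × 40.2 × e^(−0.274×2.107) = 0.3683 × 40.2 × 0.5614 = 8.311 mg/L.
x_c = v t_c = 0.740 m/s × 2.107 d × 86400 s/d = 134700 m ≈ 135 km.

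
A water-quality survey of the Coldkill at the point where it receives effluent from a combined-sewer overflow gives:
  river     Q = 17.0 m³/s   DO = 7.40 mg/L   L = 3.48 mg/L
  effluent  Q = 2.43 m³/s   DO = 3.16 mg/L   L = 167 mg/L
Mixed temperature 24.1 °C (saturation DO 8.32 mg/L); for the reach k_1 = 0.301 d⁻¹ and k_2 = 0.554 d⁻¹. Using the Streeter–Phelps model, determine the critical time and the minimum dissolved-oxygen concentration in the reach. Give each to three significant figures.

Mixed DO = (17.0×7.40 + 2.43×3.16)/(17.0+2.43) = 133.5/19.43 = 6.870 mg/L.
Mixed L₀ = (17.0×3.48 + 2.43×167)/(19.43) = 465.0/19.43 = 23.93 mg/L.
Initial deficit D₀ = C_s − DO₀ = 8.32 − 6.870 = 1.450 mg/L.
t_c = (1/0.2530) ln[(0.554/0.301)(1 − 1.450×0.2530/(0.301×23.93))] = 3.953 × ln(1.747) = 2.205 d.
D_c = (0.301/0.554) × 23.93 × e^(−0.301×2.205) = 0.5433 × 23.93 × 0.5150 = 6.696 mg/L.
Minimum DO = 8.32 − 6.696 = 1.624 mg/L.

t_c ≈ 2.20 d; minimum DO ≈ 1.62 mg/L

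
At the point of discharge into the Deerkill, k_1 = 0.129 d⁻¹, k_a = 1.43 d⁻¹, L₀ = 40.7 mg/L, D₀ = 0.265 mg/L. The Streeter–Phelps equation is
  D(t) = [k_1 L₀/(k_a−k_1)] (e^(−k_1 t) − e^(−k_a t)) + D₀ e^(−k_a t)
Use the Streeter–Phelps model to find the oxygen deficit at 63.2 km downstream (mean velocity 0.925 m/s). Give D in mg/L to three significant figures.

Travel time t = x/v = 63.2 km / (0.925 m/s) = 63200 m / 0.925 m/s = 68320 s = 0.7908 d.
k_1 L₀/(k_a−k_1) = 0.129×40.7/(1.43−0.129) = 5.250/1.301 = 4.036 mg/L.
e^(−k_1 t) = e^(−0.129×0.7908) = 0.9030; e^(−k_a t) = e^(−1.43×0.7908) = 0.3228.
D = 4.036 × (0.9030 − 0.3228) + 0.265 × 0.3228 = 2.342 + 0.08553 = 2.427 mg/L.

D ≈ 2.43 mg/L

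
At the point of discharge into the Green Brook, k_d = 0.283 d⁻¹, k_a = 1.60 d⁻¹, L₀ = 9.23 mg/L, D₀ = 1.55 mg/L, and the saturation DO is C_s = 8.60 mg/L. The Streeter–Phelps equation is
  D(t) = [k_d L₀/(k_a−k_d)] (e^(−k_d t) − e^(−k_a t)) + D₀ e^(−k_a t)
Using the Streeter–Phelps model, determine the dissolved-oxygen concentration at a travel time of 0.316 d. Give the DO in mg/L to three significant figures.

DO ≈ 7.05 mg/L

k_d L₀/(k_a−k_d) = 0.283×9.23/(1.60−0.283) = 2.612/1.317 = 1.983 mg/L.
e^(−k_d t) = e^(−0.283×0.3160) = 0.9145; e^(−k_a t) = e^(−1.60×0.3160) = 0.6031.
D = 1.983 × (0.9145 − 0.6031) + 1.55 × 0.6031 = 0.6174 + 0.9349 = 1.552 mg/L.
DO = C_s − D = 8.60 − 1.552 = 7.048 mg/L.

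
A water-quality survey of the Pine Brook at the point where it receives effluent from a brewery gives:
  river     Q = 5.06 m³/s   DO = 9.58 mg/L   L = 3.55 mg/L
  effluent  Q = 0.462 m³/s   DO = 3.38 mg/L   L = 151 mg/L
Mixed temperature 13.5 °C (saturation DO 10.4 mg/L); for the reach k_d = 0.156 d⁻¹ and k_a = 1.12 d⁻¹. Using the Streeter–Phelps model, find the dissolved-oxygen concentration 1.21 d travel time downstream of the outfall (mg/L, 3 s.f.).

DO ≈ 8.59 mg/L

Mixed DO = (5.06×9.58 + 0.462×3.38)/(5.06+0.462) = 50.04/5.522 = 9.061 mg/L.
Mixed L₀ = (5.06×3.55 + 0.462×151)/(5.522) = 87.72/5.522 = 15.89 mg/L.
Initial deficit D₀ = C_s − DO₀ = 10.4 − 9.061 = 1.339 mg/L.
D(1.21) = [0.156×15.89/(1.12−0.156)](e^(−0.156×1.21) − e^(−1.12×1.21)) + 1.339 e^(−1.12×1.21)
= 2.571 × (0.8280 − 0.2579) + 1.339 × 0.2579 = 1.811 mg/L.
DO = 10.4 − 1.811 = 8.589 mg/L.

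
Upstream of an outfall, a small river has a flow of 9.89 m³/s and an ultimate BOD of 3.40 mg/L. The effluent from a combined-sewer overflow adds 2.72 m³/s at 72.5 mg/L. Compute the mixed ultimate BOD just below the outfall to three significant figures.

Flow-weighted mixing: C = (Q_r C_r + Q_w C_w)/(Q_r + Q_w)
= (9.89×3.40 + 2.72×72.5)/(9.89 + 2.72) = 230.8/12.61 = 18.30 mg/L.

18.3 mg/L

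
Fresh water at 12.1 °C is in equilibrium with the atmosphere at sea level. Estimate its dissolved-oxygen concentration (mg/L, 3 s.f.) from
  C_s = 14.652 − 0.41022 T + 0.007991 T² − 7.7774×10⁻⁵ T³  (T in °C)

C_s = 14.652 − 0.41022×12.1 + 0.007991×12.1² − 7.7774×10⁻⁵×12.1³ = 10.72 mg/L.

C_s ≈ 10.7 mg/L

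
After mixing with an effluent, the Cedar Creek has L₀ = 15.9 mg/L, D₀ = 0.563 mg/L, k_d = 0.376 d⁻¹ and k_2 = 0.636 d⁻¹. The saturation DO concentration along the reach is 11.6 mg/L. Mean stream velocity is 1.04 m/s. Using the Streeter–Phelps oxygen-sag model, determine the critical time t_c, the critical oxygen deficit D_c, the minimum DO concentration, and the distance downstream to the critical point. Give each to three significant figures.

t_c ≈ 1.93 d; D_c ≈ 4.56 mg/L; min DO ≈ 7.04 mg/L; x_c ≈ 173 km

With k_2/k_d = 1.691 and 1 − D₀(k_2−k_d)/(k_d L₀) = 0.9755,
t_c = ln(1.691 × 0.9755) / (0.636 − 0.376) = ln(1.650) / 0.2600 = 0.5008/0.2600 = 1.926 d.
L(t_c) = L₀ e^(−k_d t_c) = 15.9 × 0.4847 = 7.706 mg/L, and at the critical point k_2 D_c = k_d L, so D_c = (0.376/0.636) × 7.706 = 4.556 mg/L.
Minimum DO = C_s − D_c = 11.6 − 4.556 = 7.044 mg/L.
x_c = v t_c = 1.04 m/s × 1.926 d × 86400 s/d = 173100 m ≈ 173 km.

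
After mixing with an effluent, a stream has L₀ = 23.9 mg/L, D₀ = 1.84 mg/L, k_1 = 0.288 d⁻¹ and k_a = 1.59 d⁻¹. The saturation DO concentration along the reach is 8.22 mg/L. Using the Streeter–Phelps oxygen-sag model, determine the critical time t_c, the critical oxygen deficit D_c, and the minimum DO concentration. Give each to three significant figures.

At the critical point dD/dt = 0, so k_1 L₀ e^(−k_1 t) = k_a D. Substituting D(t) from the Streeter–Phelps equation and solving for t gives
t_c = ln[(k_a/k_1)(1 − D₀(k_a−k_1)/(k_1 L₀))] / (k_a−k_1).
Here k_a−k_1 = 1.302 d⁻¹ and 1 − D₀(k_a−k_1)/(k_1 L₀) = 1 − 1.84×1.302/(0.288×23.9) = 0.6520, so
t_c = ln(5.521 × 0.6520) / 1.302 = 1.281 / 1.302 = 0.9837 d.
L(t_c) = L₀ e^(−k_1 t_c) = 23.9 × 0.7533 = 18.00 mg/L, and at the critical point k_a D_c = k_1 L, so D_c = (0.288/1.59) × 18.00 = 3.261 mg/L.
Minimum DO = C_s − D_c = 8.22 − 3.261 = 4.959 mg/L.

t_c ≈ 0.984 d; D_c ≈ 3.26 mg/L; min DO ≈ 4.96 mg/L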